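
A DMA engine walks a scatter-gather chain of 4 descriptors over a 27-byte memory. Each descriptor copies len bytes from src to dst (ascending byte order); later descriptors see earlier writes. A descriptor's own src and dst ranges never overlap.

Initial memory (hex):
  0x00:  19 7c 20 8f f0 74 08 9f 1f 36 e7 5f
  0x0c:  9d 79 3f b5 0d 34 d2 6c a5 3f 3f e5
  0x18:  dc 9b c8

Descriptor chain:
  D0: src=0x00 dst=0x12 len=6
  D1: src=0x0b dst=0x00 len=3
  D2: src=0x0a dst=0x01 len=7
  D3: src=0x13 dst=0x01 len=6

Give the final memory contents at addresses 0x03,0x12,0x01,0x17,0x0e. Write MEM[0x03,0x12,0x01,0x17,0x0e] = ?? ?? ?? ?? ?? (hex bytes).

#0 dst[0x12+6] := {0x19,0x7c,0x20,0x8f,0xf0,0x74}
#1 dst[0x00+3] := {0x5f,0x9d,0x79}
#2 dst[0x01+7] := {0xe7,0x5f,0x9d,0x79,0x3f,0xb5,0x0d}
#3 dst[0x01+6] := {0x7c,0x20,0x8f,0xf0,0x74,0xdc}
query mem[0x03]=0x8f, mem[0x12]=0x19, mem[0x01]=0x7c, mem[0x17]=0x74, mem[0x0e]=0x3f

MEM[0x03,0x12,0x01,0x17,0x0e] = 8f 19 7c 74 3f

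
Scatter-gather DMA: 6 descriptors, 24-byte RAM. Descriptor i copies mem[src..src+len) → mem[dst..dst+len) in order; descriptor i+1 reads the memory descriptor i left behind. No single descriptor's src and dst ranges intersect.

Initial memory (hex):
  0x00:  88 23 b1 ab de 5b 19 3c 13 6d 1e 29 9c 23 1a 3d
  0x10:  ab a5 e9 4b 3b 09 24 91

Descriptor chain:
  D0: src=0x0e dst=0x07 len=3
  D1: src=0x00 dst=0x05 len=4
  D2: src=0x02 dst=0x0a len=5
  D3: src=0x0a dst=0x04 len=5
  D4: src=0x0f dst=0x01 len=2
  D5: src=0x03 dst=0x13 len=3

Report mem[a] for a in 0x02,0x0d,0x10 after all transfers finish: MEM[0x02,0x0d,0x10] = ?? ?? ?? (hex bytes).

MEM[0x02,0x0d,0x10] = ab 88 ab

#0 dst[0x07+3] := {0x1a,0x3d,0xab}
#1 dst[0x05+4] := {0x88,0x23,0xb1,0xab}
#2 dst[0x0a+5] := {0xb1,0xab,0xde,0x88,0x23}
#3 dst[0x04+5] := {0xb1,0xab,0xde,0x88,0x23}
#4 dst[0x01+2] := {0x3d,0xab}
#5 dst[0x13+3] := {0xab,0xb1,0xab}
query mem[0x02]=0xab, mem[0x0d]=0x88, mem[0x10]=0xab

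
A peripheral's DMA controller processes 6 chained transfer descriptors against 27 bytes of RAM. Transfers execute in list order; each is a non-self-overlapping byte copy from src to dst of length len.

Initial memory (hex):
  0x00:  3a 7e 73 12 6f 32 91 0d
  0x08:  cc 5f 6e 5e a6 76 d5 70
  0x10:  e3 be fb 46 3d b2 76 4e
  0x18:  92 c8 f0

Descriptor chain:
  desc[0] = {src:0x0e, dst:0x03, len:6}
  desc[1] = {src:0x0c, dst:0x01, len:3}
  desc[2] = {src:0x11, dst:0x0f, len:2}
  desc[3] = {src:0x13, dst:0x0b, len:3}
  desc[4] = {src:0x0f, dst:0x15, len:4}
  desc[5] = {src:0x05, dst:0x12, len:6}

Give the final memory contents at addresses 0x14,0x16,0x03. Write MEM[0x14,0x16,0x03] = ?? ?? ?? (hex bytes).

MEM[0x14,0x16,0x03] = fb 5f d5

  after D0: wrote 6B at 0x03 = d570e3befb46
  after D1: wrote 3B at 0x01 = a676d5
  after D2: wrote 2B at 0x0f = befb
  after D3: wrote 3B at 0x0b = 463db2
  after D4: wrote 4B at 0x15 = befbbefb
  after D5: wrote 6B at 0x12 = e3befb465f6e
query mem[0x14]=0xfb, mem[0x16]=0x5f, mem[0x03]=0xd5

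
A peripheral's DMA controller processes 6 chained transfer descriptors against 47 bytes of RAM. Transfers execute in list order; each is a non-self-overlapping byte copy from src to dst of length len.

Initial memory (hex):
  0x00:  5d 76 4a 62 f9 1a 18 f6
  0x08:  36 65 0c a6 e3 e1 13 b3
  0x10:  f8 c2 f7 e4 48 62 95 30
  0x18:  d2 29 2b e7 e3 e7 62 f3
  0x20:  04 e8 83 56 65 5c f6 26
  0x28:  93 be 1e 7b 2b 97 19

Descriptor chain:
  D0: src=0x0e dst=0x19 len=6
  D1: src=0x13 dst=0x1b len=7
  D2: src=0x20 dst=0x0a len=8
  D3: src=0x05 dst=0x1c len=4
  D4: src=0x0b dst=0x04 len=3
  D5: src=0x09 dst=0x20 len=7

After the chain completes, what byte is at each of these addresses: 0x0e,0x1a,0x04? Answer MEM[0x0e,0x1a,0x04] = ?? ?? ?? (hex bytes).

MEM[0x0e,0x1a,0x04] = 65 b3 13

  after D0: wrote 6B at 0x19 = 13b3f8c2f7e4
  after D1: wrote 7B at 0x1b = e448629530d213
  after D2: wrote 8B at 0x0a = d2138356655cf626
  after D3: wrote 4B at 0x1c = 1a18f636
  after D4: wrote 3B at 0x04 = 138356
  after D5: wrote 7B at 0x20 = 65d2138356655c
query mem[0x0e]=0x65, mem[0x1a]=0xb3, mem[0x04]=0x13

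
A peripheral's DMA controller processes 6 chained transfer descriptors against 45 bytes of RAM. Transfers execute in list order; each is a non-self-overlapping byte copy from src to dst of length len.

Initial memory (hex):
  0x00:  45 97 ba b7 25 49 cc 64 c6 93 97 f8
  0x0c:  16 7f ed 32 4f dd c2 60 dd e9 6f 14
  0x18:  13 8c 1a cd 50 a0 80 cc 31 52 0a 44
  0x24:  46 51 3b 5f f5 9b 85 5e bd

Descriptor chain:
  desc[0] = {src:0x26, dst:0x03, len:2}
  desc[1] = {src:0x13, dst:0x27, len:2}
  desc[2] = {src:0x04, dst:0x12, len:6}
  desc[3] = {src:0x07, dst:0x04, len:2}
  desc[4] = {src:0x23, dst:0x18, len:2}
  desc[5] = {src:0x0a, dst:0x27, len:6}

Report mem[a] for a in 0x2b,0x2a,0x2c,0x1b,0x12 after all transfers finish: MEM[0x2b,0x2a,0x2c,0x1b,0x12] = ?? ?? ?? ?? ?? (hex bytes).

#0 dst[0x03+2] := {0x3b,0x5f}
#1 dst[0x27+2] := {0x60,0xdd}
#2 dst[0x12+6] := {0x5f,0x49,0xcc,0x64,0xc6,0x93}
#3 dst[0x04+2] := {0x64,0xc6}
#4 dst[0x18+2] := {0x44,0x46}
#5 dst[0x27+6] := {0x97,0xf8,0x16,0x7f,0xed,0x32}
query mem[0x2b]=0xed, mem[0x2a]=0x7f, mem[0x2c]=0x32, mem[0x1b]=0xcd, mem[0x12]=0x5f

MEM[0x2b,0x2a,0x2c,0x1b,0x12] = ed 7f 32 cd 5f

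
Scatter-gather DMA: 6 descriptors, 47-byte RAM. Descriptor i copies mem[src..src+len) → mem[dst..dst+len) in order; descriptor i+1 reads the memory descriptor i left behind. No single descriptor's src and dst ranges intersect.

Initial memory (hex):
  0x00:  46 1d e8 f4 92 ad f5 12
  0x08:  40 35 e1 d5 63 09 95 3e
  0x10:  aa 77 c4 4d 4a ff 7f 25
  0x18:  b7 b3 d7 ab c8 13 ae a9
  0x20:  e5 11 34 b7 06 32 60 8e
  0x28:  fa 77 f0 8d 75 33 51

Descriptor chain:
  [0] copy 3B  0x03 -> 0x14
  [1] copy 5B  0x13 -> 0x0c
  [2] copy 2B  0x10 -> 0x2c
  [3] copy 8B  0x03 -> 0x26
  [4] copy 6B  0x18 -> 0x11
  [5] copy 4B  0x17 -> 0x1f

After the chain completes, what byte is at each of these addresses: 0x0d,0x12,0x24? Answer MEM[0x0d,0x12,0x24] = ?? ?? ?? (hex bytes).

  after D0: wrote 3B at 0x14 = f492ad
  after D1: wrote 5B at 0x0c = 4df492ad25
  after D2: wrote 2B at 0x2c = 2577
  after D3: wrote 8B at 0x26 = f492adf5124035e1
  after D4: wrote 6B at 0x11 = b7b3d7abc813
  after D5: wrote 4B at 0x1f = 25b7b3d7
query mem[0x0d]=0xf4, mem[0x12]=0xb3, mem[0x24]=0x06

MEM[0x0d,0x12,0x24] = f4 b3 06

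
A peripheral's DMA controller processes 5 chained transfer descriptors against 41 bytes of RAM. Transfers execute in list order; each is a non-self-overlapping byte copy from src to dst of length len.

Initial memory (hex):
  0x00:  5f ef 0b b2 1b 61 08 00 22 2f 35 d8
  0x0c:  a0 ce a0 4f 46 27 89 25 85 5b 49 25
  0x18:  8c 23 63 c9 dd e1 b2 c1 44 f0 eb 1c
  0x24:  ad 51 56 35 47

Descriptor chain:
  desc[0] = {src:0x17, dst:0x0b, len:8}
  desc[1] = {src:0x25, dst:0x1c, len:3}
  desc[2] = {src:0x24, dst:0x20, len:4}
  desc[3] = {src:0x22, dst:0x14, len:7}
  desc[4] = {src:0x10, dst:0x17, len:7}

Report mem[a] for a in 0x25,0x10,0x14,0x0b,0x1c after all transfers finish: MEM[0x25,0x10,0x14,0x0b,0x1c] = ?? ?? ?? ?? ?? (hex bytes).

MEM[0x25,0x10,0x14,0x0b,0x1c] = 51 dd 56 25 35

#0 dst[0x0b+8] := {0x25,0x8c,0x23,0x63,0xc9,0xdd,0xe1,0xb2}
#1 dst[0x1c+3] := {0x51,0x56,0x35}
#2 dst[0x20+4] := {0xad,0x51,0x56,0x35}
#3 dst[0x14+7] := {0x56,0x35,0xad,0x51,0x56,0x35,0x47}
#4 dst[0x17+7] := {0xdd,0xe1,0xb2,0x25,0x56,0x35,0xad}
query mem[0x25]=0x51, mem[0x10]=0xdd, mem[0x14]=0x56, mem[0x0b]=0x25, mem[0x1c]=0x35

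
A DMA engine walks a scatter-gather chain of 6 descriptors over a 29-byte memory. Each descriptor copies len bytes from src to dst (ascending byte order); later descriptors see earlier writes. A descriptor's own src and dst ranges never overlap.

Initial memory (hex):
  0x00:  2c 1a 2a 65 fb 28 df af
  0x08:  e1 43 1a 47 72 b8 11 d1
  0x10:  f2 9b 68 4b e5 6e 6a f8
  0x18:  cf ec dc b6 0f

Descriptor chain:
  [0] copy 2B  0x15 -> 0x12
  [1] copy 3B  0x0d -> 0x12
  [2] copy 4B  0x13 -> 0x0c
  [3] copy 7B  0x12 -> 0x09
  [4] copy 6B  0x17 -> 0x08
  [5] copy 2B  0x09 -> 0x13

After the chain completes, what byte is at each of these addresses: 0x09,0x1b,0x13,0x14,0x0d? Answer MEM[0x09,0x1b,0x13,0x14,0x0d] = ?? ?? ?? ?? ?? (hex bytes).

D0: mem[0x12..0x13] <- [6e 6a]
D1: mem[0x12..0x14] <- [b8 11 d1]
D2: mem[0x0c..0x0f] <- [11 d1 6e 6a]
D3: mem[0x09..0x0f] <- [b8 11 d1 6e 6a f8 cf]
D4: mem[0x08..0x0d] <- [f8 cf ec dc b6 0f]
D5: mem[0x13..0x14] <- [cf ec]
query mem[0x09]=0xcf, mem[0x1b]=0xb6, mem[0x13]=0xcf, mem[0x14]=0xec, mem[0x0d]=0x0f

MEM[0x09,0x1b,0x13,0x14,0x0d] = cf b6 cf ec 0f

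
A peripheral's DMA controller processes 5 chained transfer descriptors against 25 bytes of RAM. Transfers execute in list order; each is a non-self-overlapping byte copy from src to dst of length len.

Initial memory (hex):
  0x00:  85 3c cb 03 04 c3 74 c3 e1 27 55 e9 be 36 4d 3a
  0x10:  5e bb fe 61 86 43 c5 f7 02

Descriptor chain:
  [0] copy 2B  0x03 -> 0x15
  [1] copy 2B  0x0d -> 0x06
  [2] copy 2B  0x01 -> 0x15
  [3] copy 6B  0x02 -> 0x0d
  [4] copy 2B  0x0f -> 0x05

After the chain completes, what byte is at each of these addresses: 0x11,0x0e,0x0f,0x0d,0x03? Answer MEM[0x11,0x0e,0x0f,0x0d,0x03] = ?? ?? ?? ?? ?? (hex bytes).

MEM[0x11,0x0e,0x0f,0x0d,0x03] = 36 03 04 cb 03

#0 dst[0x15+2] := {0x03,0x04}
#1 dst[0x06+2] := {0x36,0x4d}
#2 dst[0x15+2] := {0x3c,0xcb}
#3 dst[0x0d+6] := {0xcb,0x03,0x04,0xc3,0x36,0x4d}
#4 dst[0x05+2] := {0x04,0xc3}
query mem[0x11]=0x36, mem[0x0e]=0x03, mem[0x0f]=0x04, mem[0x0d]=0xcb, mem[0x03]=0x03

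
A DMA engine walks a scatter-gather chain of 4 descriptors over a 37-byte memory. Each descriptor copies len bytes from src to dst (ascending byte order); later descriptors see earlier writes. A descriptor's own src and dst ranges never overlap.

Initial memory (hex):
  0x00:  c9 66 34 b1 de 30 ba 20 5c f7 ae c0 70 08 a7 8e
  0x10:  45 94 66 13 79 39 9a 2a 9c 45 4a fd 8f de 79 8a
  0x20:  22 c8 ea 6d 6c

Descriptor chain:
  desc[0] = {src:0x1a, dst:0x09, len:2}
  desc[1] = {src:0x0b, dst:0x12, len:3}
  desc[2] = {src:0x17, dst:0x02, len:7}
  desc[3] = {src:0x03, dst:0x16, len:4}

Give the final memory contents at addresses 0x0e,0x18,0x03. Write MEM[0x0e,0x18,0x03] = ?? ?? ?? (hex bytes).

D0: mem[0x09..0x0a] <- [4a fd]
D1: mem[0x12..0x14] <- [c0 70 08]
D2: mem[0x02..0x08] <- [2a 9c 45 4a fd 8f de]
D3: mem[0x16..0x19] <- [9c 45 4a fd]
query mem[0x0e]=0xa7, mem[0x18]=0x4a, mem[0x03]=0x9c

MEM[0x0e,0x18,0x03] = a7 4a 9c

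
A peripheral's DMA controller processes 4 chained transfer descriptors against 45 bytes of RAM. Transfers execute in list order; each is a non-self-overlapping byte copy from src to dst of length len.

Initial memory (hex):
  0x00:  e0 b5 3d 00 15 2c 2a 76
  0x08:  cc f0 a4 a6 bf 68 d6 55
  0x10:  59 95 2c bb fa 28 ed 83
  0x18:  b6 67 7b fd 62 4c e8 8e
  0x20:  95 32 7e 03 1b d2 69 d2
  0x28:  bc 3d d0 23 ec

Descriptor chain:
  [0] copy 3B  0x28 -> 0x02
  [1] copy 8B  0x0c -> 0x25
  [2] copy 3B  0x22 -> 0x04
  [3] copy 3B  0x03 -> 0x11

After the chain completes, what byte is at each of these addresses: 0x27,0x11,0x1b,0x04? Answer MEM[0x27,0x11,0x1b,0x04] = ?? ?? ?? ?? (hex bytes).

[0] 0x28->0x02 len=3 : bc 3d d0
[1] 0x0c->0x25 len=8 : bf 68 d6 55 59 95 2c bb
[2] 0x22->0x04 len=3 : 7e 03 1b
[3] 0x03->0x11 len=3 : 3d 7e 03
query mem[0x27]=0xd6, mem[0x11]=0x3d, mem[0x1b]=0xfd, mem[0x04]=0x7e

MEM[0x27,0x11,0x1b,0x04] = d6 3d fd 7e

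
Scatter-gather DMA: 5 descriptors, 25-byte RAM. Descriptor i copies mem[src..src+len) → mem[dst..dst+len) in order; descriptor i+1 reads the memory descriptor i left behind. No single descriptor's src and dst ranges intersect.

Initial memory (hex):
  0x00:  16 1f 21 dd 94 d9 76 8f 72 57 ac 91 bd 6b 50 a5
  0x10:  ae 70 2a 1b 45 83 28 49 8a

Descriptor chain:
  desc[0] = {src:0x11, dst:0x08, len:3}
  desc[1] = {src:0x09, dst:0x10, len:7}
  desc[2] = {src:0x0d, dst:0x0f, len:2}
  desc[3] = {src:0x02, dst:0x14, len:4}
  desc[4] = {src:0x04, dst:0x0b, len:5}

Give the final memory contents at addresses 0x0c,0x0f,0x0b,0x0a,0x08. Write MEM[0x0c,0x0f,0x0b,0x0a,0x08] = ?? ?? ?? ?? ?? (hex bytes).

[0] 0x11->0x08 len=3 : 70 2a 1b
[1] 0x09->0x10 len=7 : 2a 1b 91 bd 6b 50 a5
[2] 0x0d->0x0f len=2 : 6b 50
[3] 0x02->0x14 len=4 : 21 dd 94 d9
[4] 0x04->0x0b len=5 : 94 d9 76 8f 70
query mem[0x0c]=0xd9, mem[0x0f]=0x70, mem[0x0b]=0x94, mem[0x0a]=0x1b, mem[0x08]=0x70

MEM[0x0c,0x0f,0x0b,0x0a,0x08] = d9 70 94 1b 70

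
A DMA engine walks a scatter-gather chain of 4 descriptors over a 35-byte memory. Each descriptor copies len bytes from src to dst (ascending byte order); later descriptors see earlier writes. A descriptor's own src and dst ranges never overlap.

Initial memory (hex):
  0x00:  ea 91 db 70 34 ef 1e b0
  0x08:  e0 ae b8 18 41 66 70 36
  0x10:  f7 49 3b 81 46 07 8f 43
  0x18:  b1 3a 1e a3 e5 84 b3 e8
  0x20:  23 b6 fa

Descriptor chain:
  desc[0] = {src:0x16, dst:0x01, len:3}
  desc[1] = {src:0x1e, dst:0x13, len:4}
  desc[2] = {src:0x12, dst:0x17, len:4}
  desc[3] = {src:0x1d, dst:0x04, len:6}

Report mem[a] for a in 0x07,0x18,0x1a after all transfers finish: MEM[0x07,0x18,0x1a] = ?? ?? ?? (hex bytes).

[0] 0x16->0x01 len=3 : 8f 43 b1
[1] 0x1e->0x13 len=4 : b3 e8 23 b6
[2] 0x12->0x17 len=4 : 3b b3 e8 23
[3] 0x1d->0x04 len=6 : 84 b3 e8 23 b6 fa
query mem[0x07]=0x23, mem[0x18]=0xb3, mem[0x1a]=0x23

MEM[0x07,0x18,0x1a] = 23 b3 23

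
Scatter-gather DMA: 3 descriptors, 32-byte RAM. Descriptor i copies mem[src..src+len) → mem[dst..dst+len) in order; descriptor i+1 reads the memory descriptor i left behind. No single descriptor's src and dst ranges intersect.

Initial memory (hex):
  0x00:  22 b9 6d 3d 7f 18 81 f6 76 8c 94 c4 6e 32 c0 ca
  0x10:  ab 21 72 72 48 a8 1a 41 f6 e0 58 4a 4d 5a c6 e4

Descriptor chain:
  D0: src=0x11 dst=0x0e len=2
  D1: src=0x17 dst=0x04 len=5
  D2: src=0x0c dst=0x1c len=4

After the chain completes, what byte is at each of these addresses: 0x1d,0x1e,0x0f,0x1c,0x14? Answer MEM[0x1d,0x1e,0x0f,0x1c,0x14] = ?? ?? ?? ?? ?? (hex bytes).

  after D0: wrote 2B at 0x0e = 2172
  after D1: wrote 5B at 0x04 = 41f6e0584a
  after D2: wrote 4B at 0x1c = 6e322172
query mem[0x1d]=0x32, mem[0x1e]=0x21, mem[0x0f]=0x72, mem[0x1c]=0x6e, mem[0x14]=0x48

MEM[0x1d,0x1e,0x0f,0x1c,0x14] = 32 21 72 6e 48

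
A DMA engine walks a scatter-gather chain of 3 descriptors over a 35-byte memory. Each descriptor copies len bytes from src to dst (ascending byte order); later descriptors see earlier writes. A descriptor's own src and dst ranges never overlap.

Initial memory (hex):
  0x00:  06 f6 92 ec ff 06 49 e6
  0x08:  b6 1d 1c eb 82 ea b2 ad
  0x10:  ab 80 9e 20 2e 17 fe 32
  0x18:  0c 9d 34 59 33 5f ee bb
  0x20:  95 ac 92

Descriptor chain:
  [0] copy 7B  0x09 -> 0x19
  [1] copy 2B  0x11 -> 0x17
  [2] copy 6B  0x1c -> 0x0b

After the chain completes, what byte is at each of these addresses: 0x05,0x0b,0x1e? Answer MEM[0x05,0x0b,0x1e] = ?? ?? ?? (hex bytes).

D0: mem[0x19..0x1f] <- [1d 1c eb 82 ea b2 ad]
D1: mem[0x17..0x18] <- [80 9e]
D2: mem[0x0b..0x10] <- [82 ea b2 ad 95 ac]
query mem[0x05]=0x06, mem[0x0b]=0x82, mem[0x1e]=0xb2

MEM[0x05,0x0b,0x1e] = 06 82 b2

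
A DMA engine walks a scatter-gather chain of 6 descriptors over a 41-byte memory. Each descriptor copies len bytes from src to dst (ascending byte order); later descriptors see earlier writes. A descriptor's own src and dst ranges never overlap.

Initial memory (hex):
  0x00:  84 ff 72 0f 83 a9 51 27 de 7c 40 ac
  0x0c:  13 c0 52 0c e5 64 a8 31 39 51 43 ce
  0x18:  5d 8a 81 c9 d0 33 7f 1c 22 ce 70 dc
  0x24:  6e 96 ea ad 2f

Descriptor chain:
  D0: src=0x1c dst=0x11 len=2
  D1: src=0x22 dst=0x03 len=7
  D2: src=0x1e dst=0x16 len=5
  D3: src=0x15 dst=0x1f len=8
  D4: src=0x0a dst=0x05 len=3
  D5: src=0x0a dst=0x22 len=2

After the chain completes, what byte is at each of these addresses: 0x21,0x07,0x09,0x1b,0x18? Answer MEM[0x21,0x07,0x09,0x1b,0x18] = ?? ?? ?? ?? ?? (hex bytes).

MEM[0x21,0x07,0x09,0x1b,0x18] = 1c 13 2f c9 22

D0: mem[0x11..0x12] <- [d0 33]
D1: mem[0x03..0x09] <- [70 dc 6e 96 ea ad 2f]
D2: mem[0x16..0x1a] <- [7f 1c 22 ce 70]
D3: mem[0x1f..0x26] <- [51 7f 1c 22 ce 70 c9 d0]
D4: mem[0x05..0x07] <- [40 ac 13]
D5: mem[0x22..0x23] <- [40 ac]
query mem[0x21]=0x1c, mem[0x07]=0x13, mem[0x09]=0x2f, mem[0x1b]=0xc9, mem[0x18]=0x22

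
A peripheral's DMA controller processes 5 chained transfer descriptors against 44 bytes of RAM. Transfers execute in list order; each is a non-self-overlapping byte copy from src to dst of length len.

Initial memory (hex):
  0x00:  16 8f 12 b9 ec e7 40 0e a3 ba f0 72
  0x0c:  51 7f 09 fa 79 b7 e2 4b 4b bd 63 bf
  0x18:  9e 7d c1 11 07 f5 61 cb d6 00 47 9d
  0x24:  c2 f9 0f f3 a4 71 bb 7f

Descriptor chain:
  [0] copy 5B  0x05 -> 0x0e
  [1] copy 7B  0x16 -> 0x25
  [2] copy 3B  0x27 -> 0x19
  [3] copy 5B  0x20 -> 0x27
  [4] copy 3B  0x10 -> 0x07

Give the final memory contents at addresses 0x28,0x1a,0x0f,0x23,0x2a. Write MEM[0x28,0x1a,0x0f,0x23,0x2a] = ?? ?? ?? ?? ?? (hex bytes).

MEM[0x28,0x1a,0x0f,0x23,0x2a] = 00 7d 40 9d 9d

[0] 0x05->0x0e len=5 : e7 40 0e a3 ba
[1] 0x16->0x25 len=7 : 63 bf 9e 7d c1 11 07
[2] 0x27->0x19 len=3 : 9e 7d c1
[3] 0x20->0x27 len=5 : d6 00 47 9d c2
[4] 0x10->0x07 len=3 : 0e a3 ba
query mem[0x28]=0x00, mem[0x1a]=0x7d, mem[0x0f]=0x40, mem[0x23]=0x9d, mem[0x2a]=0x9d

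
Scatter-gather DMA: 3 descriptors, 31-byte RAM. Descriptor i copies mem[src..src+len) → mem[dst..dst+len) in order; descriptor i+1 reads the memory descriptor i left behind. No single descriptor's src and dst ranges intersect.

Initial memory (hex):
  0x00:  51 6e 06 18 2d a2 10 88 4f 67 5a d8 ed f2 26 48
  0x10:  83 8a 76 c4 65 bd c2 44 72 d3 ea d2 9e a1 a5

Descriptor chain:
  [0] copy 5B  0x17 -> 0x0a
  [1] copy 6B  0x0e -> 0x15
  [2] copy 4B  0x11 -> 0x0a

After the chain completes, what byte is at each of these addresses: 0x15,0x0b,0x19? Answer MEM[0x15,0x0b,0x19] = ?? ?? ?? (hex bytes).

[0] 0x17->0x0a len=5 : 44 72 d3 ea d2
[1] 0x0e->0x15 len=6 : d2 48 83 8a 76 c4
[2] 0x11->0x0a len=4 : 8a 76 c4 65
query mem[0x15]=0xd2, mem[0x0b]=0x76, mem[0x19]=0x76

MEM[0x15,0x0b,0x19] = d2 76 76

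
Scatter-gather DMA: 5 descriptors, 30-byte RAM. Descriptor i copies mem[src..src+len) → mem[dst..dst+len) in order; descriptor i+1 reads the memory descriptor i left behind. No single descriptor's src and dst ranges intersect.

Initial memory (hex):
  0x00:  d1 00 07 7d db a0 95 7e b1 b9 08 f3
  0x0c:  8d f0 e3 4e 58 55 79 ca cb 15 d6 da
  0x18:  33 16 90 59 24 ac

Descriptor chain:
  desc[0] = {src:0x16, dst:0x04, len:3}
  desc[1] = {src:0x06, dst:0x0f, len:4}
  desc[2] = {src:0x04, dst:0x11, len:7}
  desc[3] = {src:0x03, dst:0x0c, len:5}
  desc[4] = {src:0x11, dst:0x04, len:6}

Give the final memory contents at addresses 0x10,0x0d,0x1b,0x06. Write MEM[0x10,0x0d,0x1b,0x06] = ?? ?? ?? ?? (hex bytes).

#0 dst[0x04+3] := {0xd6,0xda,0x33}
#1 dst[0x0f+4] := {0x33,0x7e,0xb1,0xb9}
#2 dst[0x11+7] := {0xd6,0xda,0x33,0x7e,0xb1,0xb9,0x08}
#3 dst[0x0c+5] := {0x7d,0xd6,0xda,0x33,0x7e}
#4 dst[0x04+6] := {0xd6,0xda,0x33,0x7e,0xb1,0xb9}
query mem[0x10]=0x7e, mem[0x0d]=0xd6, mem[0x1b]=0x59, mem[0x06]=0x33

MEM[0x10,0x0d,0x1b,0x06] = 7e d6 59 33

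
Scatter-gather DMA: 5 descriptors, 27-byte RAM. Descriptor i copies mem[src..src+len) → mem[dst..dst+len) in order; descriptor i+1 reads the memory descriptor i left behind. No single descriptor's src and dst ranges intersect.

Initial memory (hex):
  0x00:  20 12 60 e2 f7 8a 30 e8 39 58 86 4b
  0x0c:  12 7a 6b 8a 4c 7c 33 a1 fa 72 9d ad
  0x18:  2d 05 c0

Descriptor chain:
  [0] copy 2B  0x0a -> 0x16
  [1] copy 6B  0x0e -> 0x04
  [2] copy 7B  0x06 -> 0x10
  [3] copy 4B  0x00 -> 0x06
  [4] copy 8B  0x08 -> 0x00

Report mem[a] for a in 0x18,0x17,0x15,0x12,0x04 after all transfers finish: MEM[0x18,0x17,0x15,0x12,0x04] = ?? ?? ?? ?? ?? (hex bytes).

D0: mem[0x16..0x17] <- [86 4b]
D1: mem[0x04..0x09] <- [6b 8a 4c 7c 33 a1]
D2: mem[0x10..0x16] <- [4c 7c 33 a1 86 4b 12]
D3: mem[0x06..0x09] <- [20 12 60 e2]
D4: mem[0x00..0x07] <- [60 e2 86 4b 12 7a 6b 8a]
query mem[0x18]=0x2d, mem[0x17]=0x4b, mem[0x15]=0x4b, mem[0x12]=0x33, mem[0x04]=0x12

MEM[0x18,0x17,0x15,0x12,0x04] = 2d 4b 4b 33 12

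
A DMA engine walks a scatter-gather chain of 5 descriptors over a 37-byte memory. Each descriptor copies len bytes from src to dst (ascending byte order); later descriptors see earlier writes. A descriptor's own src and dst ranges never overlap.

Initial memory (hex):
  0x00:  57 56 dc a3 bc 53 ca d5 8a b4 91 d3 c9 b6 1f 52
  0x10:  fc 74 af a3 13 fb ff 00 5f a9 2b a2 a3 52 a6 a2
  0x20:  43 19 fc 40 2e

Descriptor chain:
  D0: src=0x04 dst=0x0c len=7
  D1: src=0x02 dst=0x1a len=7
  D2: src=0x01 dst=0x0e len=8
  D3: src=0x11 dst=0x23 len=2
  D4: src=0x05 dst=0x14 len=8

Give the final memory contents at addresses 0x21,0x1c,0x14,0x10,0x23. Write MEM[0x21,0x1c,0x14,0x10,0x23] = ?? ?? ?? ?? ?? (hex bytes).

MEM[0x21,0x1c,0x14,0x10,0x23] = 19 bc 53 a3 bc

  after D0: wrote 7B at 0x0c = bc53cad58ab491
  after D1: wrote 7B at 0x1a = dca3bc53cad58a
  after D2: wrote 8B at 0x0e = 56dca3bc53cad58a
  after D3: wrote 2B at 0x23 = bc53
  after D4: wrote 8B at 0x14 = 53cad58ab491d3bc
query mem[0x21]=0x19, mem[0x1c]=0xbc, mem[0x14]=0x53, mem[0x10]=0xa3, mem[0x23]=0xbc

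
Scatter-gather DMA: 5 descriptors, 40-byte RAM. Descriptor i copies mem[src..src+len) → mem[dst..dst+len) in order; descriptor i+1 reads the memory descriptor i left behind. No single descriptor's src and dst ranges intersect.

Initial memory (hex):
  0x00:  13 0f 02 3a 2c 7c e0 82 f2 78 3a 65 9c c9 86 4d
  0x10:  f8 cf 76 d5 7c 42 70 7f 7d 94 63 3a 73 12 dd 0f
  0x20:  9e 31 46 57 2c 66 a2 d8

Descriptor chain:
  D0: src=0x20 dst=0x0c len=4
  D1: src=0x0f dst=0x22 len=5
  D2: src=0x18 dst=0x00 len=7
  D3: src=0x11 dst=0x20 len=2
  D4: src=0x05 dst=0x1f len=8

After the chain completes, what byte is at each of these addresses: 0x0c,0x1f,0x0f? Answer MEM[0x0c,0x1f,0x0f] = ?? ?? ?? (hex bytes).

  after D0: wrote 4B at 0x0c = 9e314657
  after D1: wrote 5B at 0x22 = 57f8cf76d5
  after D2: wrote 7B at 0x00 = 7d94633a7312dd
  after D3: wrote 2B at 0x20 = cf76
  after D4: wrote 8B at 0x1f = 12dd82f2783a659e
query mem[0x0c]=0x9e, mem[0x1f]=0x12, mem[0x0f]=0x57

MEM[0x0c,0x1f,0x0f] = 9e 12 57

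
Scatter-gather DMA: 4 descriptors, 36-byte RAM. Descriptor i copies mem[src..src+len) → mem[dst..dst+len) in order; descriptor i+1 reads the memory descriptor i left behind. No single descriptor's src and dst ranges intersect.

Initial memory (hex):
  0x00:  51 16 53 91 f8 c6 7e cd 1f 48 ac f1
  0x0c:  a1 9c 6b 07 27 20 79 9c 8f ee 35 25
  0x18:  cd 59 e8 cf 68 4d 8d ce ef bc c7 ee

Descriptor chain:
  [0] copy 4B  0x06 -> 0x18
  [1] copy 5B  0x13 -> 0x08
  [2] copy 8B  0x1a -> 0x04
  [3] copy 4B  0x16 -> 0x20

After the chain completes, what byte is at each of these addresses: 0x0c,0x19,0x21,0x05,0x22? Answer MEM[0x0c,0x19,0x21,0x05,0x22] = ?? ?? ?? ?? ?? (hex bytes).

MEM[0x0c,0x19,0x21,0x05,0x22] = 25 cd 25 48 7e

D0: mem[0x18..0x1b] <- [7e cd 1f 48]
D1: mem[0x08..0x0c] <- [9c 8f ee 35 25]
D2: mem[0x04..0x0b] <- [1f 48 68 4d 8d ce ef bc]
D3: mem[0x20..0x23] <- [35 25 7e cd]
query mem[0x0c]=0x25, mem[0x19]=0xcd, mem[0x21]=0x25, mem[0x05]=0x48, mem[0x22]=0x7e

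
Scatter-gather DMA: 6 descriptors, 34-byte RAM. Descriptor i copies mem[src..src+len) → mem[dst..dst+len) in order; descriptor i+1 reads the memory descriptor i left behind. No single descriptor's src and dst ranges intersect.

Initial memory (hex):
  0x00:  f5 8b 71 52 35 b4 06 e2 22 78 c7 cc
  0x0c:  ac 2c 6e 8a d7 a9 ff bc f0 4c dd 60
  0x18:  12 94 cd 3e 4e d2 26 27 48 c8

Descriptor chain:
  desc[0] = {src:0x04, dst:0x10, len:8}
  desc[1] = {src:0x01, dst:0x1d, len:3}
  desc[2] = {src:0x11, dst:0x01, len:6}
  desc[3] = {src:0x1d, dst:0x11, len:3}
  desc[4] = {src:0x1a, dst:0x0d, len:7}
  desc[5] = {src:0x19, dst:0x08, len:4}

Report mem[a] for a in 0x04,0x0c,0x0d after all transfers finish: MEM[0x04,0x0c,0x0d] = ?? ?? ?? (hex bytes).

[0] 0x04->0x10 len=8 : 35 b4 06 e2 22 78 c7 cc
[1] 0x01->0x1d len=3 : 8b 71 52
[2] 0x11->0x01 len=6 : b4 06 e2 22 78 c7
[3] 0x1d->0x11 len=3 : 8b 71 52
[4] 0x1a->0x0d len=7 : cd 3e 4e 8b 71 52 48
[5] 0x19->0x08 len=4 : 94 cd 3e 4e
query mem[0x04]=0x22, mem[0x0c]=0xac, mem[0x0d]=0xcd

MEM[0x04,0x0c,0x0d] = 22 ac cd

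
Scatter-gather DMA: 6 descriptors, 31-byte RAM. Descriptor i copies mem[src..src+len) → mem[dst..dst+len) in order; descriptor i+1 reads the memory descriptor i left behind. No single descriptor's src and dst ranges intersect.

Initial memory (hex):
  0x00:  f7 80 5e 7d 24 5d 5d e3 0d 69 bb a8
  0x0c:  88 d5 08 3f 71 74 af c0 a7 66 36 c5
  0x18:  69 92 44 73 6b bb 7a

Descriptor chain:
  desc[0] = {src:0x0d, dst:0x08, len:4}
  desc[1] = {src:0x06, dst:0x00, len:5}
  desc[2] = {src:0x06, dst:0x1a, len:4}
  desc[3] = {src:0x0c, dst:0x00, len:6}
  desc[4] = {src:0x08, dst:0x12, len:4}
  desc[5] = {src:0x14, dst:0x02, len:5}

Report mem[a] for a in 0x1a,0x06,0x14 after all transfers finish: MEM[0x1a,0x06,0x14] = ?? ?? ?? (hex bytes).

  after D0: wrote 4B at 0x08 = d5083f71
  after D1: wrote 5B at 0x00 = 5de3d5083f
  after D2: wrote 4B at 0x1a = 5de3d508
  after D3: wrote 6B at 0x00 = 88d5083f7174
  after D4: wrote 4B at 0x12 = d5083f71
  after D5: wrote 5B at 0x02 = 3f7136c569
query mem[0x1a]=0x5d, mem[0x06]=0x69, mem[0x14]=0x3f

MEM[0x1a,0x06,0x14] = 5d 69 3f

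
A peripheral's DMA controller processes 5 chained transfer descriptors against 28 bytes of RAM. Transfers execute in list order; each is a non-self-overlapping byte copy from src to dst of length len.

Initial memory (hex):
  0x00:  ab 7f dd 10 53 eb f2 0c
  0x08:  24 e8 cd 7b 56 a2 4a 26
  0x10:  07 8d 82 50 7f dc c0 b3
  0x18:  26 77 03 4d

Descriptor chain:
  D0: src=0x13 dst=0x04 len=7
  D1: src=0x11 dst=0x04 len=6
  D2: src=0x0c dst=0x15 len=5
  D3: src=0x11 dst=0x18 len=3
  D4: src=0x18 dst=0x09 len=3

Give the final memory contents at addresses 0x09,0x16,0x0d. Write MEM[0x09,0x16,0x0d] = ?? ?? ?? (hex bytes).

MEM[0x09,0x16,0x0d] = 8d a2 a2

#0 dst[0x04+7] := {0x50,0x7f,0xdc,0xc0,0xb3,0x26,0x77}
#1 dst[0x04+6] := {0x8d,0x82,0x50,0x7f,0xdc,0xc0}
#2 dst[0x15+5] := {0x56,0xa2,0x4a,0x26,0x07}
#3 dst[0x18+3] := {0x8d,0x82,0x50}
#4 dst[0x09+3] := {0x8d,0x82,0x50}
query mem[0x09]=0x8d, mem[0x16]=0xa2, mem[0x0d]=0xa2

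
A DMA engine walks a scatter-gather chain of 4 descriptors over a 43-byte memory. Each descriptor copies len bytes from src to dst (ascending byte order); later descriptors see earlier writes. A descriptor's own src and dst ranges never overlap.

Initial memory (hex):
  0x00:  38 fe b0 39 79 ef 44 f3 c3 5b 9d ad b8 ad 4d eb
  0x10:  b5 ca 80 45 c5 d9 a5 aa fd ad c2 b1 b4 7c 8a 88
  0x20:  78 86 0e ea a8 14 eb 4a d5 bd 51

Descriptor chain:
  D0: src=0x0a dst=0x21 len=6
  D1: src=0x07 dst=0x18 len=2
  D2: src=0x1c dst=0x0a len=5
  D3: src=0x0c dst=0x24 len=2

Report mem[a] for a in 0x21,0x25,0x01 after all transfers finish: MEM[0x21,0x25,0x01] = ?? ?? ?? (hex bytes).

D0: mem[0x21..0x26] <- [9d ad b8 ad 4d eb]
D1: mem[0x18..0x19] <- [f3 c3]
D2: mem[0x0a..0x0e] <- [b4 7c 8a 88 78]
D3: mem[0x24..0x25] <- [8a 88]
query mem[0x21]=0x9d, mem[0x25]=0x88, mem[0x01]=0xfe

MEM[0x21,0x25,0x01] = 9d 88 fe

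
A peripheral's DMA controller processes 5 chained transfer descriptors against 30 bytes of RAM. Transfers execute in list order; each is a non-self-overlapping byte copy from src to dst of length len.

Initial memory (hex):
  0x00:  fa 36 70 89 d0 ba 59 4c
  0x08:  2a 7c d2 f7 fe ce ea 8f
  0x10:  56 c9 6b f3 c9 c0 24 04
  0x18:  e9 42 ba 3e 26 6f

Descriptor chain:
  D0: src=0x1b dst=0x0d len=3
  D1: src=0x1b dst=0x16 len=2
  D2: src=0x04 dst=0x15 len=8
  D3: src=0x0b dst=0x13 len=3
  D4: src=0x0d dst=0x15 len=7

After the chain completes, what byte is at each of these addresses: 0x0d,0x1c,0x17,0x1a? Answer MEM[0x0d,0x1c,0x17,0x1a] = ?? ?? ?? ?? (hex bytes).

#0 dst[0x0d+3] := {0x3e,0x26,0x6f}
#1 dst[0x16+2] := {0x3e,0x26}
#2 dst[0x15+8] := {0xd0,0xba,0x59,0x4c,0x2a,0x7c,0xd2,0xf7}
#3 dst[0x13+3] := {0xf7,0xfe,0x3e}
#4 dst[0x15+7] := {0x3e,0x26,0x6f,0x56,0xc9,0x6b,0xf7}
query mem[0x0d]=0x3e, mem[0x1c]=0xf7, mem[0x17]=0x6f, mem[0x1a]=0x6b

MEM[0x0d,0x1c,0x17,0x1a] = 3e f7 6f 6b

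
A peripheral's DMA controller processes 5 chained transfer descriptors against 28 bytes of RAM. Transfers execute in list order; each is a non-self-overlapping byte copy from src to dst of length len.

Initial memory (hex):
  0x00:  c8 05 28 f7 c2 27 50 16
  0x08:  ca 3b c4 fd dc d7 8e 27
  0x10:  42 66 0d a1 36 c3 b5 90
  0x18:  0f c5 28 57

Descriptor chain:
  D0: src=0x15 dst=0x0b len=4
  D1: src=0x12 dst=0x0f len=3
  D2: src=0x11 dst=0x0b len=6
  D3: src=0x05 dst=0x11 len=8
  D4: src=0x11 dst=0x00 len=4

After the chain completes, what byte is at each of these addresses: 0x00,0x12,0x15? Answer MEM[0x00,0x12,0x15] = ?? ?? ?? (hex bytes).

MEM[0x00,0x12,0x15] = 27 50 3b

#0 dst[0x0b+4] := {0xc3,0xb5,0x90,0x0f}
#1 dst[0x0f+3] := {0x0d,0xa1,0x36}
#2 dst[0x0b+6] := {0x36,0x0d,0xa1,0x36,0xc3,0xb5}
#3 dst[0x11+8] := {0x27,0x50,0x16,0xca,0x3b,0xc4,0x36,0x0d}
#4 dst[0x00+4] := {0x27,0x50,0x16,0xca}
query mem[0x00]=0x27, mem[0x12]=0x50, mem[0x15]=0x3b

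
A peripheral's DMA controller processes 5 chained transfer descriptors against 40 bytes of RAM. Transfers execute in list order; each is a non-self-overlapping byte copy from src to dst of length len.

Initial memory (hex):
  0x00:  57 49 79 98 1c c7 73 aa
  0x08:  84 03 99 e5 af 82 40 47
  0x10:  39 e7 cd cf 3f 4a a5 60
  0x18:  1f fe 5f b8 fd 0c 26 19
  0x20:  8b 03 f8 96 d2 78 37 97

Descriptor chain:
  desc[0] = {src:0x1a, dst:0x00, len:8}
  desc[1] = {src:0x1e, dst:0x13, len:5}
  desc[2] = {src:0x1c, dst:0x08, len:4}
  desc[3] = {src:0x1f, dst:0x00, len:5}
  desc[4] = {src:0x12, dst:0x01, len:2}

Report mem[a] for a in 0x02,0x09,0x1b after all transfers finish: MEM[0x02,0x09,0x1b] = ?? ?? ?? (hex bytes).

[0] 0x1a->0x00 len=8 : 5f b8 fd 0c 26 19 8b 03
[1] 0x1e->0x13 len=5 : 26 19 8b 03 f8
[2] 0x1c->0x08 len=4 : fd 0c 26 19
[3] 0x1f->0x00 len=5 : 19 8b 03 f8 96
[4] 0x12->0x01 len=2 : cd 26
query mem[0x02]=0x26, mem[0x09]=0x0c, mem[0x1b]=0xb8

MEM[0x02,0x09,0x1b] = 26 0c b8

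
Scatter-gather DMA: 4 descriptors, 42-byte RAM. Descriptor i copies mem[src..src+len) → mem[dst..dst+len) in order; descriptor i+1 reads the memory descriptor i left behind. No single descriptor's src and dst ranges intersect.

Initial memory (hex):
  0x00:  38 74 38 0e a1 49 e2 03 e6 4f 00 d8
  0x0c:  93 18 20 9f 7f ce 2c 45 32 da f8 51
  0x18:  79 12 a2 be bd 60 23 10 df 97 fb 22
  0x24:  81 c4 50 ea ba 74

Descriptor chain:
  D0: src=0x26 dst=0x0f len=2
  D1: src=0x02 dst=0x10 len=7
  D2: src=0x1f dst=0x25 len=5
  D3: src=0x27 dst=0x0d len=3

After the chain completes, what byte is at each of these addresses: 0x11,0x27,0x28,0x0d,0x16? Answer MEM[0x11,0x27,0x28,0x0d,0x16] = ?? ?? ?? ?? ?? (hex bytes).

[0] 0x26->0x0f len=2 : 50 ea
[1] 0x02->0x10 len=7 : 38 0e a1 49 e2 03 e6
[2] 0x1f->0x25 len=5 : 10 df 97 fb 22
[3] 0x27->0x0d len=3 : 97 fb 22
query mem[0x11]=0x0e, mem[0x27]=0x97, mem[0x28]=0xfb, mem[0x0d]=0x97, mem[0x16]=0xe6

MEM[0x11,0x27,0x28,0x0d,0x16] = 0e 97 fb 97 e6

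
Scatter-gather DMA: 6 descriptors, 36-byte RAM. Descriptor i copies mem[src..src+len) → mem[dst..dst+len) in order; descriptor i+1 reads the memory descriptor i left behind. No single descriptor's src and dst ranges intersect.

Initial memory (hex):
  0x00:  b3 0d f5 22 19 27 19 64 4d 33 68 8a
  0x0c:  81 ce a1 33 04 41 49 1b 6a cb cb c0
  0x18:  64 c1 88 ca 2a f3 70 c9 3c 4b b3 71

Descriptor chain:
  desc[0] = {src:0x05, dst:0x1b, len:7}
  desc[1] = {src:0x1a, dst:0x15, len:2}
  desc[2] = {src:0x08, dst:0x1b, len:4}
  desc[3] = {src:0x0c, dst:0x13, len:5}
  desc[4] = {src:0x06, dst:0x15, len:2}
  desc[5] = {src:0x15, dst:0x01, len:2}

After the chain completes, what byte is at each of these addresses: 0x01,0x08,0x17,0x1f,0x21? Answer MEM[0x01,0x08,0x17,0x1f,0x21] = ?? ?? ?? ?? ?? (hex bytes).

MEM[0x01,0x08,0x17,0x1f,0x21] = 19 4d 04 33 8a

#0 dst[0x1b+7] := {0x27,0x19,0x64,0x4d,0x33,0x68,0x8a}
#1 dst[0x15+2] := {0x88,0x27}
#2 dst[0x1b+4] := {0x4d,0x33,0x68,0x8a}
#3 dst[0x13+5] := {0x81,0xce,0xa1,0x33,0x04}
#4 dst[0x15+2] := {0x19,0x64}
#5 dst[0x01+2] := {0x19,0x64}
query mem[0x01]=0x19, mem[0x08]=0x4d, mem[0x17]=0x04, mem[0x1f]=0x33, mem[0x21]=0x8a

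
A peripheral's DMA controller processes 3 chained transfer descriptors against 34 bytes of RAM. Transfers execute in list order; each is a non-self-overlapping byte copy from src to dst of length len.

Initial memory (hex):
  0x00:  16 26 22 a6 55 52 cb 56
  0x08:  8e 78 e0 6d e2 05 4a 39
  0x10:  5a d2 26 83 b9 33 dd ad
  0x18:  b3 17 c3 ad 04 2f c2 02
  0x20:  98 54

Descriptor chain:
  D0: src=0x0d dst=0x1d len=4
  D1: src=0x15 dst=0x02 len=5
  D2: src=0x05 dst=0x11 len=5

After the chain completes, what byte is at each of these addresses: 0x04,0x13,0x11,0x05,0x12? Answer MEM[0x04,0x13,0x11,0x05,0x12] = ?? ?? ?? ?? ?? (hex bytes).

MEM[0x04,0x13,0x11,0x05,0x12] = ad 56 b3 b3 17

  after D0: wrote 4B at 0x1d = 054a395a
  after D1: wrote 5B at 0x02 = 33ddadb317
  after D2: wrote 5B at 0x11 = b317568e78
query mem[0x04]=0xad, mem[0x13]=0x56, mem[0x11]=0xb3, mem[0x05]=0xb3, mem[0x12]=0x17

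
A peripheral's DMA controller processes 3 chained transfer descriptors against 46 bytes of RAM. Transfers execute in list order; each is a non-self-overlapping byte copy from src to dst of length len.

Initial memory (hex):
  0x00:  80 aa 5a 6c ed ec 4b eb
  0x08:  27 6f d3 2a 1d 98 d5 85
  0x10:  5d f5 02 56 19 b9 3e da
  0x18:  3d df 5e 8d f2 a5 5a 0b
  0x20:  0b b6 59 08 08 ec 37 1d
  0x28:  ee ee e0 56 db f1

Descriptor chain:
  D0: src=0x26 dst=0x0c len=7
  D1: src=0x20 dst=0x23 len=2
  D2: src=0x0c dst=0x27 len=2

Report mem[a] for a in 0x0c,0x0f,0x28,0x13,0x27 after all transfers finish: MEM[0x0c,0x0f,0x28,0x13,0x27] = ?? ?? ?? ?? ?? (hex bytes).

[0] 0x26->0x0c len=7 : 37 1d ee ee e0 56 db
[1] 0x20->0x23 len=2 : 0b b6
[2] 0x0c->0x27 len=2 : 37 1d
query mem[0x0c]=0x37, mem[0x0f]=0xee, mem[0x28]=0x1d, mem[0x13]=0x56, mem[0x27]=0x37

MEM[0x0c,0x0f,0x28,0x13,0x27] = 37 ee 1d 56 37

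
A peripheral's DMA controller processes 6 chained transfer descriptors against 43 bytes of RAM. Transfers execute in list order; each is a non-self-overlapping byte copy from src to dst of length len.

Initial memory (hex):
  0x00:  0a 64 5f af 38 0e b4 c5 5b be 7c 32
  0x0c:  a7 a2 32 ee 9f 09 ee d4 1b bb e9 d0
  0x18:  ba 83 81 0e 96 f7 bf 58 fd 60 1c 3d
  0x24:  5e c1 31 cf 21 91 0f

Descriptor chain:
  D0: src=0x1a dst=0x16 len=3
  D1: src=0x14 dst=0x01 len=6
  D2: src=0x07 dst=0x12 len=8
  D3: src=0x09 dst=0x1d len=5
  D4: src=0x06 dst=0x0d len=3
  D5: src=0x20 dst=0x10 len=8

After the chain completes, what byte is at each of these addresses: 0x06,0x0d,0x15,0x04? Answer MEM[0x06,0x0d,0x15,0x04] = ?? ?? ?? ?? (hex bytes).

#0 dst[0x16+3] := {0x81,0x0e,0x96}
#1 dst[0x01+6] := {0x1b,0xbb,0x81,0x0e,0x96,0x83}
#2 dst[0x12+8] := {0xc5,0x5b,0xbe,0x7c,0x32,0xa7,0xa2,0x32}
#3 dst[0x1d+5] := {0xbe,0x7c,0x32,0xa7,0xa2}
#4 dst[0x0d+3] := {0x83,0xc5,0x5b}
#5 dst[0x10+8] := {0xa7,0xa2,0x1c,0x3d,0x5e,0xc1,0x31,0xcf}
query mem[0x06]=0x83, mem[0x0d]=0x83, mem[0x15]=0xc1, mem[0x04]=0x0e

MEM[0x06,0x0d,0x15,0x04] = 83 83 c1 0e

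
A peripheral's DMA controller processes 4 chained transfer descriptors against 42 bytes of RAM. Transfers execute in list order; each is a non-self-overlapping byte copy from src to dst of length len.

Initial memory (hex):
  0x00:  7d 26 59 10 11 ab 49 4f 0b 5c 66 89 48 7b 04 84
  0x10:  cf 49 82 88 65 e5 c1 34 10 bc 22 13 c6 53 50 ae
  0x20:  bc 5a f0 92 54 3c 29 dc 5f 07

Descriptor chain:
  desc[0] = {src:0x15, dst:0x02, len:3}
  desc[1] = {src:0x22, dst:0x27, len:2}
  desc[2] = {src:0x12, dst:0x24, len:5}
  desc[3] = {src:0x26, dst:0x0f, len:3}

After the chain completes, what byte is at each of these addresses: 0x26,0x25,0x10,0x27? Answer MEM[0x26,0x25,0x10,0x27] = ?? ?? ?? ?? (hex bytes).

#0 dst[0x02+3] := {0xe5,0xc1,0x34}
#1 dst[0x27+2] := {0xf0,0x92}
#2 dst[0x24+5] := {0x82,0x88,0x65,0xe5,0xc1}
#3 dst[0x0f+3] := {0x65,0xe5,0xc1}
query mem[0x26]=0x65, mem[0x25]=0x88, mem[0x10]=0xe5, mem[0x27]=0xe5

MEM[0x26,0x25,0x10,0x27] = 65 88 e5 e5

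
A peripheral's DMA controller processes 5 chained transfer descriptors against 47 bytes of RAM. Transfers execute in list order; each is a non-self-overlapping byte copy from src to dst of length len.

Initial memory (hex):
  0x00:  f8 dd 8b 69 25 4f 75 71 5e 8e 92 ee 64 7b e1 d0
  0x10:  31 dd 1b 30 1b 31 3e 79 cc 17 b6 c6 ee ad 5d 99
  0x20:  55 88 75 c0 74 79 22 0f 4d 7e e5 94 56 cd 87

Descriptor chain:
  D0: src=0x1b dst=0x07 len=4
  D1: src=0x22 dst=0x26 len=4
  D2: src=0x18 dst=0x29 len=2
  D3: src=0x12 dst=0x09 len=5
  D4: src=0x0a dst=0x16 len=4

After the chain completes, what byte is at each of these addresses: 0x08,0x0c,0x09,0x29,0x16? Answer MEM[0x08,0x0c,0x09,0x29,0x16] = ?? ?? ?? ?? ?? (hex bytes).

D0: mem[0x07..0x0a] <- [c6 ee ad 5d]
D1: mem[0x26..0x29] <- [75 c0 74 79]
D2: mem[0x29..0x2a] <- [cc 17]
D3: mem[0x09..0x0d] <- [1b 30 1b 31 3e]
D4: mem[0x16..0x19] <- [30 1b 31 3e]
query mem[0x08]=0xee, mem[0x0c]=0x31, mem[0x09]=0x1b, mem[0x29]=0xcc, mem[0x16]=0x30

MEM[0x08,0x0c,0x09,0x29,0x16] = ee 31 1b cc 30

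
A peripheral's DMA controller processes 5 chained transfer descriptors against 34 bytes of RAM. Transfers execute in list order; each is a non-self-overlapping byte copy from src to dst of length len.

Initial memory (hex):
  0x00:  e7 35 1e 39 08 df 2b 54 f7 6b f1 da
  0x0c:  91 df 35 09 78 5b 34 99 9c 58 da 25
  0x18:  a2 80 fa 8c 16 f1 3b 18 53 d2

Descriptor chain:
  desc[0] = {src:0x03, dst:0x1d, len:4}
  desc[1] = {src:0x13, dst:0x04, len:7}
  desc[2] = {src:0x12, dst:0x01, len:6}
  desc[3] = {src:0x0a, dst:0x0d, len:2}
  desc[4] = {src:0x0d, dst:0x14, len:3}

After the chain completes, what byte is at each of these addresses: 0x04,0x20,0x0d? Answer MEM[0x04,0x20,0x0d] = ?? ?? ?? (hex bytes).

  after D0: wrote 4B at 0x1d = 3908df2b
  after D1: wrote 7B at 0x04 = 999c58da25a280
  after D2: wrote 6B at 0x01 = 34999c58da25
  after D3: wrote 2B at 0x0d = 80da
  after D4: wrote 3B at 0x14 = 80da09
query mem[0x04]=0x58, mem[0x20]=0x2b, mem[0x0d]=0x80

MEM[0x04,0x20,0x0d] = 58 2b 80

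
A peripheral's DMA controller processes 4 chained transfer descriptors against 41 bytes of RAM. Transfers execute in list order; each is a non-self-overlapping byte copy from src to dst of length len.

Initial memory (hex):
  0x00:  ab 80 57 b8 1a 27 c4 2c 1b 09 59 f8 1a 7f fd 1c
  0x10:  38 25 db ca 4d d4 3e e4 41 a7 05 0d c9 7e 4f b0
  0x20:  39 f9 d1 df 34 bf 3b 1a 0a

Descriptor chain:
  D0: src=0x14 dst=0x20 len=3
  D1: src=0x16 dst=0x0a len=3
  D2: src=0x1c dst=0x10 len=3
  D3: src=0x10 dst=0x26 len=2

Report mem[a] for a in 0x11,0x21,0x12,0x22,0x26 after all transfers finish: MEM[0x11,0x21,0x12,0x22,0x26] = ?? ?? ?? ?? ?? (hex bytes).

MEM[0x11,0x21,0x12,0x22,0x26] = 7e d4 4f 3e c9

  after D0: wrote 3B at 0x20 = 4dd43e
  after D1: wrote 3B at 0x0a = 3ee441
  after D2: wrote 3B at 0x10 = c97e4f
  after D3: wrote 2B at 0x26 = c97e
query mem[0x11]=0x7e, mem[0x21]=0xd4, mem[0x12]=0x4f, mem[0x22]=0x3e, mem[0x26]=0xc9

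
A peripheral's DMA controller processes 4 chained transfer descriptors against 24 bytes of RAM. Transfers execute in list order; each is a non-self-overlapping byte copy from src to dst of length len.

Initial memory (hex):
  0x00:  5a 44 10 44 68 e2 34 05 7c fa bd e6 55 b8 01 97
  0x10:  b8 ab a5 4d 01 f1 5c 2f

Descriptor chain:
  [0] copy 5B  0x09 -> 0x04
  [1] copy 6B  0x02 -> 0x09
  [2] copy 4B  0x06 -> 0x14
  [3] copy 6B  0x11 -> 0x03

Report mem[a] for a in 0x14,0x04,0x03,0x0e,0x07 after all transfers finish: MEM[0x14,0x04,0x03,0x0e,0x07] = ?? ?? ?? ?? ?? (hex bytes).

[0] 0x09->0x04 len=5 : fa bd e6 55 b8
[1] 0x02->0x09 len=6 : 10 44 fa bd e6 55
[2] 0x06->0x14 len=4 : e6 55 b8 10
[3] 0x11->0x03 len=6 : ab a5 4d e6 55 b8
query mem[0x14]=0xe6, mem[0x04]=0xa5, mem[0x03]=0xab, mem[0x0e]=0x55, mem[0x07]=0x55

MEM[0x14,0x04,0x03,0x0e,0x07] = e6 a5 ab 55 55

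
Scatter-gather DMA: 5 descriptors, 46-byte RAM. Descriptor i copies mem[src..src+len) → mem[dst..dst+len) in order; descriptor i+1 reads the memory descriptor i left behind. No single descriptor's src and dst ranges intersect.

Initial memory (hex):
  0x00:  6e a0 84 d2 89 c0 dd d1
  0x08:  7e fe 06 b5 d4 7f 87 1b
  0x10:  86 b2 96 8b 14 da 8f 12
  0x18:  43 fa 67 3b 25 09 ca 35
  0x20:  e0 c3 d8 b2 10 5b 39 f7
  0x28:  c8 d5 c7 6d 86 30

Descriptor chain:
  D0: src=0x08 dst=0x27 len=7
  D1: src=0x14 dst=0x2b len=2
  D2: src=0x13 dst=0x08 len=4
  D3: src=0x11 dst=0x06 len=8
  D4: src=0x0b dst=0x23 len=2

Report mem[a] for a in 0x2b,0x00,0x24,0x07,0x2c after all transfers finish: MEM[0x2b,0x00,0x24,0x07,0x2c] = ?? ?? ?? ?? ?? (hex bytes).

  after D0: wrote 7B at 0x27 = 7efe06b5d47f87
  after D1: wrote 2B at 0x2b = 14da
  after D2: wrote 4B at 0x08 = 8b14da8f
  after D3: wrote 8B at 0x06 = b2968b14da8f1243
  after D4: wrote 2B at 0x23 = 8f12
query mem[0x2b]=0x14, mem[0x00]=0x6e, mem[0x24]=0x12, mem[0x07]=0x96, mem[0x2c]=0xda

MEM[0x2b,0x00,0x24,0x07,0x2c] = 14 6e 12 96 da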